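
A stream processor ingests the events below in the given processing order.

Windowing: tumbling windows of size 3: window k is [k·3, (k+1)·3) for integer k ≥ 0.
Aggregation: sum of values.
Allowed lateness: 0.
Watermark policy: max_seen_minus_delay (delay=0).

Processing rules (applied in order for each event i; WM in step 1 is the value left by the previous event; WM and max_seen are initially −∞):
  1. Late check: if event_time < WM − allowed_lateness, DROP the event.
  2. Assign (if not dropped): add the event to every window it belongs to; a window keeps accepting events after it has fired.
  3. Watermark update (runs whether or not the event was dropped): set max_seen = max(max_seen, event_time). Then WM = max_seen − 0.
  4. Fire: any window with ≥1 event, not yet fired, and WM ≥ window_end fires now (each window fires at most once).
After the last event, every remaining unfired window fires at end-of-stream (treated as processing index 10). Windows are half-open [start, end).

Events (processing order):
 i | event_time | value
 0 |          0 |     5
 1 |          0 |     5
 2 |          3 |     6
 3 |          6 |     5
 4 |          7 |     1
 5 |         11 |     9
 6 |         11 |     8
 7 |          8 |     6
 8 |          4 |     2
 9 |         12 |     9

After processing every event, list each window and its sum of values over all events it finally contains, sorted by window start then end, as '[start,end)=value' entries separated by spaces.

[0,3)=10 [3,6)=6 [6,9)=6 [9,12)=17 [12,15)=9

i=0 t=0 v=5: → [0,3); WM=0
i=1 t=0 v=5: → [0,3); WM=0
i=2 t=3 v=6: → [3,6); WM=3; [0,3) fires=10
i=3 t=6 v=5: → [6,9); WM=6; [3,6) fires=6
i=4 t=7 v=1: → [6,9); WM=7
i=5 t=11 v=9: → [9,12); WM=11; [6,9) fires=6
i=6 t=11 v=8: → [9,12); WM=11
i=7 t=8 v=6: DROP (t<11-0); WM=11
i=8 t=4 v=2: DROP (t<11-0); WM=11
i=9 t=12 v=9: → [12,15); WM=12; [9,12) fires=17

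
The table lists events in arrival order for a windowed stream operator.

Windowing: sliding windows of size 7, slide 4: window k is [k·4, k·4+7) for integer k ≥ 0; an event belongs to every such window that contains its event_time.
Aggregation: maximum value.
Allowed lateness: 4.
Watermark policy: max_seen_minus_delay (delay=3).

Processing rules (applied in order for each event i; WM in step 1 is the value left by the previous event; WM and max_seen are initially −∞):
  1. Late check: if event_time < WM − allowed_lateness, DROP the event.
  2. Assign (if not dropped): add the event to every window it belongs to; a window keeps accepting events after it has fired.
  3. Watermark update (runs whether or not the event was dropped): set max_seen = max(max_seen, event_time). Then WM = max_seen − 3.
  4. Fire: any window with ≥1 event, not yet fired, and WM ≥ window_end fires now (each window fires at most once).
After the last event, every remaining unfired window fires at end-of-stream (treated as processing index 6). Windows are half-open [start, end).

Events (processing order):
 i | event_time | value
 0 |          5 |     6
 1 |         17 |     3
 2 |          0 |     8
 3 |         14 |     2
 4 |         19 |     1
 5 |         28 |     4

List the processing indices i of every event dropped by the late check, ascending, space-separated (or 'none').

2

i=0 t=5 v=6: → [4,11),[0,7); WM=2
i=1 t=17 v=3: → [16,23),[12,19); WM=14; [0,7) fires=6 [4,11) fires=6
i=2 t=0 v=8: DROP (t<14-4); WM=14
i=3 t=14 v=2: → [12,19),[8,15); WM=14
i=4 t=19 v=1: → [16,23); WM=16; [8,15) fires=2
i=5 t=28 v=4: → [28,35),[24,31); WM=25; [12,19) fires=3 [16,23) fires=3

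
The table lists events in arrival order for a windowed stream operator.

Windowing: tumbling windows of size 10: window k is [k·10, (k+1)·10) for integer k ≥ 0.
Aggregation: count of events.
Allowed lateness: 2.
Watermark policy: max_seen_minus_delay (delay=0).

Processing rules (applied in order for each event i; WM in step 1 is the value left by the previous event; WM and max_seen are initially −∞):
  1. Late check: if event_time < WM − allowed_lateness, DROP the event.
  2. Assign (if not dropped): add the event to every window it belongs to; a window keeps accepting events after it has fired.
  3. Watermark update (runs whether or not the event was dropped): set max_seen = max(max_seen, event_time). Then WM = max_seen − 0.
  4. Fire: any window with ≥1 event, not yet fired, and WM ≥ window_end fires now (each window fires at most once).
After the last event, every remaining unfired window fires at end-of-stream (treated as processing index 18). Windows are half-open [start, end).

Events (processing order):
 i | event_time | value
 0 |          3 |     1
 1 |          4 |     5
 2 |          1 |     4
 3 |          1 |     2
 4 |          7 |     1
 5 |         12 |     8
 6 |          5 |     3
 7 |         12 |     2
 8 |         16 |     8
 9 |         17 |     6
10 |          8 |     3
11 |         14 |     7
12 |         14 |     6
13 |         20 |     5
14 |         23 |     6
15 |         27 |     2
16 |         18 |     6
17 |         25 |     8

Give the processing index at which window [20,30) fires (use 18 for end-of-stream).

18

i=0 t=3 v=1: → [0,10); WM=3
i=1 t=4 v=5: → [0,10); WM=4
i=2 t=1 v=4: DROP (t<4-2); WM=4
i=3 t=1 v=2: DROP (t<4-2); WM=4
i=4 t=7 v=1: → [0,10); WM=7
i=5 t=12 v=8: → [10,20); WM=12; [0,10) fires=3
i=6 t=5 v=3: DROP (t<12-2); WM=12
i=7 t=12 v=2: → [10,20); WM=12
i=8 t=16 v=8: → [10,20); WM=16
i=9 t=17 v=6: → [10,20); WM=17
i=10 t=8 v=3: DROP (t<17-2); WM=17
i=11 t=14 v=7: DROP (t<17-2); WM=17
i=12 t=14 v=6: DROP (t<17-2); WM=17
i=13 t=20 v=5: → [20,30); WM=20; [10,20) fires=4
i=14 t=23 v=6: → [20,30); WM=23
i=15 t=27 v=2: → [20,30); WM=27
i=16 t=18 v=6: DROP (t<27-2); WM=27
i=17 t=25 v=8: → [20,30); WM=27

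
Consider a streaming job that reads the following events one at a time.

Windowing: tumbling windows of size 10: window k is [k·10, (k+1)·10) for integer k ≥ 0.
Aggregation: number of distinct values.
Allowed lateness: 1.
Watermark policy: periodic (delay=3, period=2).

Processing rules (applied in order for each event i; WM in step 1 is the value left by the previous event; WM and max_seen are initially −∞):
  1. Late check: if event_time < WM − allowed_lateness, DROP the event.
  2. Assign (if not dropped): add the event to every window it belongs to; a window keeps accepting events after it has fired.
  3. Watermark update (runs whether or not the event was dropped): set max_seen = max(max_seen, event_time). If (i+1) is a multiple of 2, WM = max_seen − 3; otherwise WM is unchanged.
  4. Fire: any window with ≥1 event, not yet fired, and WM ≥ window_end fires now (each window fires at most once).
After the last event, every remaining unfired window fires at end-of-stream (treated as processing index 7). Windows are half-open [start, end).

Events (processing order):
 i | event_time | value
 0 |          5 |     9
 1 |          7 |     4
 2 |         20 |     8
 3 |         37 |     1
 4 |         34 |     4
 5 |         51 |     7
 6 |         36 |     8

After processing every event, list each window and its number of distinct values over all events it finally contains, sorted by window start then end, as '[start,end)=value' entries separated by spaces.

i=0 t=5 v=9: → [0,10); WM=−∞
i=1 t=7 v=4: → [0,10); WM=4
i=2 t=20 v=8: → [20,30); WM=4
i=3 t=37 v=1: → [30,40); WM=34; [0,10) fires=2 [20,30) fires=1
i=4 t=34 v=4: → [30,40); WM=34
i=5 t=51 v=7: → [50,60); WM=48; [30,40) fires=2
i=6 t=36 v=8: DROP (t<48-1); WM=48

[0,10)=2 [20,30)=1 [30,40)=2 [50,60)=1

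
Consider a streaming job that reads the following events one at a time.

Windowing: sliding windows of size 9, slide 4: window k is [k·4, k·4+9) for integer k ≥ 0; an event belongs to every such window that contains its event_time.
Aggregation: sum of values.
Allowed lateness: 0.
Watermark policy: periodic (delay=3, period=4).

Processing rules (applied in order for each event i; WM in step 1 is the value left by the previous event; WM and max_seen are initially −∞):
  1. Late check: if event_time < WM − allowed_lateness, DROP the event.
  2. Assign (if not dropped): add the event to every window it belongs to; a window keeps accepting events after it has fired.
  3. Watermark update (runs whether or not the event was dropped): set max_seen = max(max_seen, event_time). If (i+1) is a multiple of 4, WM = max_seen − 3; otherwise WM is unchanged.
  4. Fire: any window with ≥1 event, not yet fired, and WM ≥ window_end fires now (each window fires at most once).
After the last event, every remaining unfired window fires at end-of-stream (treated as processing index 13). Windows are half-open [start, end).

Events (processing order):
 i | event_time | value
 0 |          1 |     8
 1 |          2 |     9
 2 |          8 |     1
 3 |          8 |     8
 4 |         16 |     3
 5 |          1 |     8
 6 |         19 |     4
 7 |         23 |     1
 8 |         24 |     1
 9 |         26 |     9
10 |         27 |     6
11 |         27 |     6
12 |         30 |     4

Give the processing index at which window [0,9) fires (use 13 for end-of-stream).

i=0 t=1 v=8: → [0,9); WM=−∞
i=1 t=2 v=9: → [0,9); WM=−∞
i=2 t=8 v=1: → [8,17),[4,13),[0,9); WM=−∞
i=3 t=8 v=8: → [8,17),[4,13),[0,9); WM=5
i=4 t=16 v=3: → [16,25),[12,21),[8,17); WM=5
i=5 t=1 v=8: DROP (t<5-0); WM=5
i=6 t=19 v=4: → [16,25),[12,21); WM=5
i=7 t=23 v=1: → [20,29),[16,25); WM=20; [0,9) fires=26 [4,13) fires=9 [8,17) fires=12
i=8 t=24 v=1: → [24,33),[20,29),[16,25); WM=20
i=9 t=26 v=9: → [24,33),[20,29); WM=20
i=10 t=27 v=6: → [24,33),[20,29); WM=20
i=11 t=27 v=6: → [24,33),[20,29); WM=24; [12,21) fires=7
i=12 t=30 v=4: → [28,37),[24,33); WM=24

7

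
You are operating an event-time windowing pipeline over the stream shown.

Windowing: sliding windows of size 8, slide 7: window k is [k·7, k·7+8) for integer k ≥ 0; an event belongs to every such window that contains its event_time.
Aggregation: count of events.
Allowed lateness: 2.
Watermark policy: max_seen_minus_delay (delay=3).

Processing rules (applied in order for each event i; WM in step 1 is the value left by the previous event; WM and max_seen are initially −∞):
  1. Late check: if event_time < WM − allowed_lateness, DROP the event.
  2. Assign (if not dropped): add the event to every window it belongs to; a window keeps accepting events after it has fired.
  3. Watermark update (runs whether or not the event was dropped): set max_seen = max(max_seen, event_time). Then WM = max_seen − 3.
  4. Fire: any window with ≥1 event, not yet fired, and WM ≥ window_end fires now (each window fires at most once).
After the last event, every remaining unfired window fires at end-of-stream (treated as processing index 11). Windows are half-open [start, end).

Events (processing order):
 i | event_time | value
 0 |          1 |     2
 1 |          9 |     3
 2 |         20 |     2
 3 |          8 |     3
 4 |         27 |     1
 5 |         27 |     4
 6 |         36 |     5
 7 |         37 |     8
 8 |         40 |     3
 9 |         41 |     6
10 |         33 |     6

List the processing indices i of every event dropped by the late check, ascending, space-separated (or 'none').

3 10

i=0 t=1 v=2: → [0,8); WM=-2
i=1 t=9 v=3: → [7,15); WM=6
i=2 t=20 v=2: → [14,22); WM=17; [0,8) fires=1 [7,15) fires=1
i=3 t=8 v=3: DROP (t<17-2); WM=17
i=4 t=27 v=1: → [21,29); WM=24; [14,22) fires=1
i=5 t=27 v=4: → [21,29); WM=24
i=6 t=36 v=5: → [35,43); WM=33; [21,29) fires=2
i=7 t=37 v=8: → [35,43); WM=34
i=8 t=40 v=3: → [35,43); WM=37
i=9 t=41 v=6: → [35,43); WM=38
i=10 t=33 v=6: DROP (t<38-2); WM=38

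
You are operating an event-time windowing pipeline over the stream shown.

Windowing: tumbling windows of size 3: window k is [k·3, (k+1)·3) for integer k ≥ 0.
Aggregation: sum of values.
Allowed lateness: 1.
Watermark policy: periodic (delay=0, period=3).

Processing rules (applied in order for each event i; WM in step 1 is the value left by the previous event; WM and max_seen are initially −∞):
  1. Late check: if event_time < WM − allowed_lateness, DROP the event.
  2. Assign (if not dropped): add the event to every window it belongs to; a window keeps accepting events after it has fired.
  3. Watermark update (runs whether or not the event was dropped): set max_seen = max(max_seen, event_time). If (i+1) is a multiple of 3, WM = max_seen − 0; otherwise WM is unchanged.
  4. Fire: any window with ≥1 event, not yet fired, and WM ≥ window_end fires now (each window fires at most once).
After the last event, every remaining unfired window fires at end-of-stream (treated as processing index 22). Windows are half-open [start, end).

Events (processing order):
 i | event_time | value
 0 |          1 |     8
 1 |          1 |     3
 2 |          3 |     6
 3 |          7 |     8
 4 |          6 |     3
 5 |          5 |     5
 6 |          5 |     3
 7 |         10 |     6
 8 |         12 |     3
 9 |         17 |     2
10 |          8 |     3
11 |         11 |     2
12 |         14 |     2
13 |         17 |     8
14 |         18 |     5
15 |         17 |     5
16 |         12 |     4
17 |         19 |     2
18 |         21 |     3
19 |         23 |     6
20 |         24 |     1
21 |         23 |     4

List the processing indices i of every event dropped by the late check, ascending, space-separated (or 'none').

i=0 t=1 v=8: → [0,3); WM=−∞
i=1 t=1 v=3: → [0,3); WM=−∞
i=2 t=3 v=6: → [3,6); WM=3; [0,3) fires=11
i=3 t=7 v=8: → [6,9); WM=3
i=4 t=6 v=3: → [6,9); WM=3
i=5 t=5 v=5: → [3,6); WM=7; [3,6) fires=11
i=6 t=5 v=3: DROP (t<7-1); WM=7
i=7 t=10 v=6: → [9,12); WM=7
i=8 t=12 v=3: → [12,15); WM=12; [6,9) fires=11 [9,12) fires=6
i=9 t=17 v=2: → [15,18); WM=12
i=10 t=8 v=3: DROP (t<12-1); WM=12
i=11 t=11 v=2: → [9,12); WM=17; [12,15) fires=3
i=12 t=14 v=2: DROP (t<17-1); WM=17
i=13 t=17 v=8: → [15,18); WM=17
i=14 t=18 v=5: → [18,21); WM=18; [15,18) fires=10
i=15 t=17 v=5: → [15,18); WM=18
i=16 t=12 v=4: DROP (t<18-1); WM=18
i=17 t=19 v=2: → [18,21); WM=19
i=18 t=21 v=3: → [21,24); WM=19
i=19 t=23 v=6: → [21,24); WM=19
i=20 t=24 v=1: → [24,27); WM=24; [18,21) fires=7 [21,24) fires=9
i=21 t=23 v=4: → [21,24); WM=24

6 10 12 16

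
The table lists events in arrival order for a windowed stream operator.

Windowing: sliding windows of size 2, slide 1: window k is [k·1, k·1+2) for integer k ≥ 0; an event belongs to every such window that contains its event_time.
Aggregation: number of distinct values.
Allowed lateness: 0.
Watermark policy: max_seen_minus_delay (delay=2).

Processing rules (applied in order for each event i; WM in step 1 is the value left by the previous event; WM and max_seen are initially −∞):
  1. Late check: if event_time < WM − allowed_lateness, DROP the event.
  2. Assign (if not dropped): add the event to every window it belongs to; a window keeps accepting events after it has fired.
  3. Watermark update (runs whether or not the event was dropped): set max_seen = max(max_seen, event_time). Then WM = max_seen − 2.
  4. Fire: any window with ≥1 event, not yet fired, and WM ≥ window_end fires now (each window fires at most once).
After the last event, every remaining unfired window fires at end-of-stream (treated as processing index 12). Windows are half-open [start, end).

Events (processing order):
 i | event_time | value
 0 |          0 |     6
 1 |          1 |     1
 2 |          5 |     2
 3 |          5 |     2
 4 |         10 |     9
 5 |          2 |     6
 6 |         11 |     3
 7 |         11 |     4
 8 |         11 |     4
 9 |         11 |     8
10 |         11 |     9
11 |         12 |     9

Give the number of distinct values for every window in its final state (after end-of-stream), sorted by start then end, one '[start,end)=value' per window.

[0,2)=2 [1,3)=1 [4,6)=1 [5,7)=1 [9,11)=1 [10,12)=4 [11,13)=4 [12,14)=1

i=0 t=0 v=6: → [0,2); WM=-2
i=1 t=1 v=1: → [1,3),[0,2); WM=-1
i=2 t=5 v=2: → [5,7),[4,6); WM=3; [0,2) fires=2 [1,3) fires=1
i=3 t=5 v=2: → [5,7),[4,6); WM=3
i=4 t=10 v=9: → [10,12),[9,11); WM=8; [4,6) fires=1 [5,7) fires=1
i=5 t=2 v=6: DROP (t<8-0); WM=8
i=6 t=11 v=3: → [11,13),[10,12); WM=9
i=7 t=11 v=4: → [11,13),[10,12); WM=9
i=8 t=11 v=4: → [11,13),[10,12); WM=9
i=9 t=11 v=8: → [11,13),[10,12); WM=9
i=10 t=11 v=9: → [11,13),[10,12); WM=9
i=11 t=12 v=9: → [12,14),[11,13); WM=10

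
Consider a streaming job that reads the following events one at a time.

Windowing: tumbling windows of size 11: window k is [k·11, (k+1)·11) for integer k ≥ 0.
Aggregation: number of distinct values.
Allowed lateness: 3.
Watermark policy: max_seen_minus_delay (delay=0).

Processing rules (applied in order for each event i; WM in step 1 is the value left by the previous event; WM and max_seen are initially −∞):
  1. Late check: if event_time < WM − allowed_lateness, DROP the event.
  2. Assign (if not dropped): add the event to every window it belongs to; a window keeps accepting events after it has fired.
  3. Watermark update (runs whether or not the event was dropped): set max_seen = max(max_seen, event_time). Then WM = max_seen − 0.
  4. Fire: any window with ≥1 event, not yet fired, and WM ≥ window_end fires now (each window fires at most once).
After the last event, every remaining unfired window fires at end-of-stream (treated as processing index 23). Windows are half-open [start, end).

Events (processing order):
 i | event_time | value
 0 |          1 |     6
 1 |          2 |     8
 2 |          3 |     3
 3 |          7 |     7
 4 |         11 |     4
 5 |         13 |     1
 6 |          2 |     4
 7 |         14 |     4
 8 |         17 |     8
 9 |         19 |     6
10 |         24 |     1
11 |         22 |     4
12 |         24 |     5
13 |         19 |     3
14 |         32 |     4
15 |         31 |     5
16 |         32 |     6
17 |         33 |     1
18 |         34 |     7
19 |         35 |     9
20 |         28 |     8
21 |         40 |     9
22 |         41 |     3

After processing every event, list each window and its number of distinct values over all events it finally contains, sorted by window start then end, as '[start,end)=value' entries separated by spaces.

[0,11)=4 [11,22)=4 [22,33)=4 [33,44)=4

i=0 t=1 v=6: → [0,11); WM=1
i=1 t=2 v=8: → [0,11); WM=2
i=2 t=3 v=3: → [0,11); WM=3
i=3 t=7 v=7: → [0,11); WM=7
i=4 t=11 v=4: → [11,22); WM=11; [0,11) fires=4
i=5 t=13 v=1: → [11,22); WM=13
i=6 t=2 v=4: DROP (t<13-3); WM=13
i=7 t=14 v=4: → [11,22); WM=14
i=8 t=17 v=8: → [11,22); WM=17
i=9 t=19 v=6: → [11,22); WM=19
i=10 t=24 v=1: → [22,33); WM=24; [11,22) fires=4
i=11 t=22 v=4: → [22,33); WM=24
i=12 t=24 v=5: → [22,33); WM=24
i=13 t=19 v=3: DROP (t<24-3); WM=24
i=14 t=32 v=4: → [22,33); WM=32
i=15 t=31 v=5: → [22,33); WM=32
i=16 t=32 v=6: → [22,33); WM=32
i=17 t=33 v=1: → [33,44); WM=33; [22,33) fires=4
i=18 t=34 v=7: → [33,44); WM=34
i=19 t=35 v=9: → [33,44); WM=35
i=20 t=28 v=8: DROP (t<35-3); WM=35
i=21 t=40 v=9: → [33,44); WM=40
i=22 t=41 v=3: → [33,44); WM=41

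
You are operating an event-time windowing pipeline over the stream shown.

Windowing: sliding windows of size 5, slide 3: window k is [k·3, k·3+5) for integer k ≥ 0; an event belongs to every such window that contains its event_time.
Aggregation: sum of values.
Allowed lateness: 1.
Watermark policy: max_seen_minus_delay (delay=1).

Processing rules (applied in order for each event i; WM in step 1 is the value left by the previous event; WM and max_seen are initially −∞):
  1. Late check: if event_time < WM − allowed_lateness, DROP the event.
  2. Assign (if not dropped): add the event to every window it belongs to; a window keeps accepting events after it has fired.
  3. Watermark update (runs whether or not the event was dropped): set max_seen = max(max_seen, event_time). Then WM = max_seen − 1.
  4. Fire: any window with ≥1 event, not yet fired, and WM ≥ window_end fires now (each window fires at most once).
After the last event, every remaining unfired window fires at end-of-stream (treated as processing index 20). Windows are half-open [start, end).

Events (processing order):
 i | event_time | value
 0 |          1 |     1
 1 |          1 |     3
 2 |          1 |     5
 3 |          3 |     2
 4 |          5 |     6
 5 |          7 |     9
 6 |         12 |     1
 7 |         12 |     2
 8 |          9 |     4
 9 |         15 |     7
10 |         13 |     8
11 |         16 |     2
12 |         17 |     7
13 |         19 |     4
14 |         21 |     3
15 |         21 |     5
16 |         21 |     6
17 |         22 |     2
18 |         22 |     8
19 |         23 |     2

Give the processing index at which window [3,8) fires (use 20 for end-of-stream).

6

i=0 t=1 v=1: → [0,5); WM=0
i=1 t=1 v=3: → [0,5); WM=0
i=2 t=1 v=5: → [0,5); WM=0
i=3 t=3 v=2: → [3,8),[0,5); WM=2
i=4 t=5 v=6: → [3,8); WM=4
i=5 t=7 v=9: → [6,11),[3,8); WM=6; [0,5) fires=11
i=6 t=12 v=1: → [12,17),[9,14); WM=11; [3,8) fires=17 [6,11) fires=9
i=7 t=12 v=2: → [12,17),[9,14); WM=11
i=8 t=9 v=4: DROP (t<11-1); WM=11
i=9 t=15 v=7: → [15,20),[12,17); WM=14; [9,14) fires=3
i=10 t=13 v=8: → [12,17),[9,14); WM=14
i=11 t=16 v=2: → [15,20),[12,17); WM=15
i=12 t=17 v=7: → [15,20); WM=16
i=13 t=19 v=4: → [18,23),[15,20); WM=18; [12,17) fires=20
i=14 t=21 v=3: → [21,26),[18,23); WM=20; [15,20) fires=20
i=15 t=21 v=5: → [21,26),[18,23); WM=20
i=16 t=21 v=6: → [21,26),[18,23); WM=20
i=17 t=22 v=2: → [21,26),[18,23); WM=21
i=18 t=22 v=8: → [21,26),[18,23); WM=21
i=19 t=23 v=2: → [21,26); WM=22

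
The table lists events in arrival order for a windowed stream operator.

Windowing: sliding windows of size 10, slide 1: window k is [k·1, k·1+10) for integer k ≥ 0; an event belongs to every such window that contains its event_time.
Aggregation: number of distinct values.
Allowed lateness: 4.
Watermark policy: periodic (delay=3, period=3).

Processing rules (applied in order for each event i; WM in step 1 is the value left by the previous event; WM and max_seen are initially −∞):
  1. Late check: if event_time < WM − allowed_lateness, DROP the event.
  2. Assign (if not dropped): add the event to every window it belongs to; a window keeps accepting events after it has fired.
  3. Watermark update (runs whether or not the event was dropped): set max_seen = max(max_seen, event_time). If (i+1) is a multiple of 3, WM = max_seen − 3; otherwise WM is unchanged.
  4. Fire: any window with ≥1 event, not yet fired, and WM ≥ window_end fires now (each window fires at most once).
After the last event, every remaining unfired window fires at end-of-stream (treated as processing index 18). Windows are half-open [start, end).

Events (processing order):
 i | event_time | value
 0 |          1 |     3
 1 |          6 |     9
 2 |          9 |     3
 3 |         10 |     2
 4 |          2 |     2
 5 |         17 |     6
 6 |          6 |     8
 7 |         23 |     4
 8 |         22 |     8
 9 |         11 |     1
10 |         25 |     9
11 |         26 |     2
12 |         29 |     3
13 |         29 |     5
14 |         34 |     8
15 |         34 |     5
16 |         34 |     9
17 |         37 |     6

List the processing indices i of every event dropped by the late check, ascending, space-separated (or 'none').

i=0 t=1 v=3: → [1,11),[0,10); WM=−∞
i=1 t=6 v=9: → [6,16),[5,15),[4,14),[3,13),[2,12),[1,11),[0,10); WM=−∞
i=2 t=9 v=3: → [9,19),[8,18),[7,17),[6,16),[5,15),[4,14),[3,13),[2,12),[1,11),[0,10); WM=6
i=3 t=10 v=2: → [10,20),[9,19),[8,18),[7,17),[6,16),[5,15),[4,14),[3,13),[2,12),[1,11); WM=6
i=4 t=2 v=2: → [2,12),[1,11),[0,10); WM=6
i=5 t=17 v=6: → [17,27),[16,26),[15,25),[14,24),[13,23),[12,22),[11,21),[10,20),[9,19),[8,18); WM=14; [0,10) fires=3 [1,11) fires=3 [2,12) fires=3 [3,13) fires=3 [4,14) fires=3
i=6 t=6 v=8: DROP (t<14-4); WM=14
i=7 t=23 v=4: → [23,33),[22,32),[21,31),[20,30),[19,29),[18,28),[17,27),[16,26),[15,25),[14,24); WM=14
i=8 t=22 v=8: → [22,32),[21,31),[20,30),[19,29),[18,28),[17,27),[16,26),[15,25),[14,24),[13,23); WM=20; [5,15) fires=3 [6,16) fires=3 [7,17) fires=2 [8,18) fires=3 [9,19) fires=3 [10,20) fires=2
i=9 t=11 v=1: DROP (t<20-4); WM=20
i=10 t=25 v=9: → [25,35),[24,34),[23,33),[22,32),[21,31),[20,30),[19,29),[18,28),[17,27),[16,26); WM=20
i=11 t=26 v=2: → [26,36),[25,35),[24,34),[23,33),[22,32),[21,31),[20,30),[19,29),[18,28),[17,27); WM=23; [11,21) fires=1 [12,22) fires=1 [13,23) fires=2
i=12 t=29 v=3: → [29,39),[28,38),[27,37),[26,36),[25,35),[24,34),[23,33),[22,32),[21,31),[20,30); WM=23
i=13 t=29 v=5: → [29,39),[28,38),[27,37),[26,36),[25,35),[24,34),[23,33),[22,32),[21,31),[20,30); WM=23
i=14 t=34 v=8: → [34,44),[33,43),[32,42),[31,41),[30,40),[29,39),[28,38),[27,37),[26,36),[25,35); WM=31; [14,24) fires=3 [15,25) fires=3 [16,26) fires=4 [17,27) fires=5 [18,28) fires=4 [19,29) fires=4 [20,30) fires=6 [21,31) fires=6
i=15 t=34 v=5: → [34,44),[33,43),[32,42),[31,41),[30,40),[29,39),[28,38),[27,37),[26,36),[25,35); WM=31
i=16 t=34 v=9: → [34,44),[33,43),[32,42),[31,41),[30,40),[29,39),[28,38),[27,37),[26,36),[25,35); WM=31
i=17 t=37 v=6: → [37,47),[36,46),[35,45),[34,44),[33,43),[32,42),[31,41),[30,40),[29,39),[28,38); WM=34; [22,32) fires=6 [23,33) fires=5 [24,34) fires=4

6 9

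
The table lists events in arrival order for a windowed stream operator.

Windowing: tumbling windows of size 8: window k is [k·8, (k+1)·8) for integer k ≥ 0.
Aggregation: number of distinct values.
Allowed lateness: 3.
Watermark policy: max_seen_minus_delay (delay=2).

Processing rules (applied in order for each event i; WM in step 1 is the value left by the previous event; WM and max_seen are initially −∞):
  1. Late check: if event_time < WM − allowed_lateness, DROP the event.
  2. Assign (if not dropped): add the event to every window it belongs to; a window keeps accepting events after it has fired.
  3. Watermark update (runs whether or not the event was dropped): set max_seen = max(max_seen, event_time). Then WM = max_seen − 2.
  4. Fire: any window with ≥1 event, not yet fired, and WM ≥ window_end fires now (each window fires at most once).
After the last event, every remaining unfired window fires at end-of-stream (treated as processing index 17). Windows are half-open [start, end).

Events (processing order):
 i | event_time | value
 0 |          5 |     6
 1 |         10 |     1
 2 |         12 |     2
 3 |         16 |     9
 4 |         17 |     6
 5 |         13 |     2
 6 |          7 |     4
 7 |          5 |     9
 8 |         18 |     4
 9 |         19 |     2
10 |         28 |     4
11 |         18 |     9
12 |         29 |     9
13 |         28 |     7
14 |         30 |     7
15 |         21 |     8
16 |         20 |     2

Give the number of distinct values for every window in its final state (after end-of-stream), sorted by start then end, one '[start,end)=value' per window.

i=0 t=5 v=6: → [0,8); WM=3
i=1 t=10 v=1: → [8,16); WM=8; [0,8) fires=1
i=2 t=12 v=2: → [8,16); WM=10
i=3 t=16 v=9: → [16,24); WM=14
i=4 t=17 v=6: → [16,24); WM=15
i=5 t=13 v=2: → [8,16); WM=15
i=6 t=7 v=4: DROP (t<15-3); WM=15
i=7 t=5 v=9: DROP (t<15-3); WM=15
i=8 t=18 v=4: → [16,24); WM=16; [8,16) fires=2
i=9 t=19 v=2: → [16,24); WM=17
i=10 t=28 v=4: → [24,32); WM=26; [16,24) fires=4
i=11 t=18 v=9: DROP (t<26-3); WM=26
i=12 t=29 v=9: → [24,32); WM=27
i=13 t=28 v=7: → [24,32); WM=27
i=14 t=30 v=7: → [24,32); WM=28
i=15 t=21 v=8: DROP (t<28-3); WM=28
i=16 t=20 v=2: DROP (t<28-3); WM=28

[0,8)=1 [8,16)=2 [16,24)=4 [24,32)=3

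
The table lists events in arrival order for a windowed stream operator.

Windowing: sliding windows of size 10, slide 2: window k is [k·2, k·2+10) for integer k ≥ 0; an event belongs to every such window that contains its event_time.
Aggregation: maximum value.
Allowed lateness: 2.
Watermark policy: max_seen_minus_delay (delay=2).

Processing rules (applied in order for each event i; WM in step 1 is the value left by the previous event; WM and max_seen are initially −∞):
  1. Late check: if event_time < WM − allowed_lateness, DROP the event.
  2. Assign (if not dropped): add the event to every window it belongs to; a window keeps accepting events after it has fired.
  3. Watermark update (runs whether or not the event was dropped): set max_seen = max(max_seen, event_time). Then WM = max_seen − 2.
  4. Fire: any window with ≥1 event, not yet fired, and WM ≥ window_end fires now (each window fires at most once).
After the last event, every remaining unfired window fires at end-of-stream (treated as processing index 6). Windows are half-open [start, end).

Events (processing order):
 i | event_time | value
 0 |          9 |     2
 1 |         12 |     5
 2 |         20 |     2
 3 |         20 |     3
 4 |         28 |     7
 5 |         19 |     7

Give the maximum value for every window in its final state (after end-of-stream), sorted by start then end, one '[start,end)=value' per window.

i=0 t=9 v=2: → [8,18),[6,16),[4,14),[2,12),[0,10); WM=7
i=1 t=12 v=5: → [12,22),[10,20),[8,18),[6,16),[4,14); WM=10; [0,10) fires=2
i=2 t=20 v=2: → [20,30),[18,28),[16,26),[14,24),[12,22); WM=18; [2,12) fires=2 [4,14) fires=5 [6,16) fires=5 [8,18) fires=5
i=3 t=20 v=3: → [20,30),[18,28),[16,26),[14,24),[12,22); WM=18
i=4 t=28 v=7: → [28,38),[26,36),[24,34),[22,32),[20,30); WM=26; [10,20) fires=5 [12,22) fires=5 [14,24) fires=3 [16,26) fires=3
i=5 t=19 v=7: DROP (t<26-2); WM=26

[0,10)=2 [2,12)=2 [4,14)=5 [6,16)=5 [8,18)=5 [10,20)=5 [12,22)=5 [14,24)=3 [16,26)=3 [18,28)=3 [20,30)=7 [22,32)=7 [24,34)=7 [26,36)=7 [28,38)=7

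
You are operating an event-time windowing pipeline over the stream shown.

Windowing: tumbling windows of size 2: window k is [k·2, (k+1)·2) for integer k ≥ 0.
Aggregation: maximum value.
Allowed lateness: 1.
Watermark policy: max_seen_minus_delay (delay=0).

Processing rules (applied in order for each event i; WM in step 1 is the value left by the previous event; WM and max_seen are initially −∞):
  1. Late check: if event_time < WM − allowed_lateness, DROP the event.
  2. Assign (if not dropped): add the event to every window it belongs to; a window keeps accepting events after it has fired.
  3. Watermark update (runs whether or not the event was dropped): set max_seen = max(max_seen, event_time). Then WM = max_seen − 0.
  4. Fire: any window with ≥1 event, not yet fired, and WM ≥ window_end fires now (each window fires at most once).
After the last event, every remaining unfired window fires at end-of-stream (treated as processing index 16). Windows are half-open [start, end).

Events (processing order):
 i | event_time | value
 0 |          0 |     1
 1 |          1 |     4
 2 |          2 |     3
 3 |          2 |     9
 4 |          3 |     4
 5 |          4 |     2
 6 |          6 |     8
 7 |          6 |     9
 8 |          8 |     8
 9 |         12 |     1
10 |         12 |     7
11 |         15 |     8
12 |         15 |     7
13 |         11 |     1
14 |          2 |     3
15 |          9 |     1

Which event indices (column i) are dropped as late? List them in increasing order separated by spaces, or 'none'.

13 14 15

i=0 t=0 v=1: → [0,2); WM=0
i=1 t=1 v=4: → [0,2); WM=1
i=2 t=2 v=3: → [2,4); WM=2; [0,2) fires=4
i=3 t=2 v=9: → [2,4); WM=2
i=4 t=3 v=4: → [2,4); WM=3
i=5 t=4 v=2: → [4,6); WM=4; [2,4) fires=9
i=6 t=6 v=8: → [6,8); WM=6; [4,6) fires=2
i=7 t=6 v=9: → [6,8); WM=6
i=8 t=8 v=8: → [8,10); WM=8; [6,8) fires=9
i=9 t=12 v=1: → [12,14); WM=12; [8,10) fires=8
i=10 t=12 v=7: → [12,14); WM=12
i=11 t=15 v=8: → [14,16); WM=15; [12,14) fires=7
i=12 t=15 v=7: → [14,16); WM=15
i=13 t=11 v=1: DROP (t<15-1); WM=15
i=14 t=2 v=3: DROP (t<15-1); WM=15
i=15 t=9 v=1: DROP (t<15-1); WM=15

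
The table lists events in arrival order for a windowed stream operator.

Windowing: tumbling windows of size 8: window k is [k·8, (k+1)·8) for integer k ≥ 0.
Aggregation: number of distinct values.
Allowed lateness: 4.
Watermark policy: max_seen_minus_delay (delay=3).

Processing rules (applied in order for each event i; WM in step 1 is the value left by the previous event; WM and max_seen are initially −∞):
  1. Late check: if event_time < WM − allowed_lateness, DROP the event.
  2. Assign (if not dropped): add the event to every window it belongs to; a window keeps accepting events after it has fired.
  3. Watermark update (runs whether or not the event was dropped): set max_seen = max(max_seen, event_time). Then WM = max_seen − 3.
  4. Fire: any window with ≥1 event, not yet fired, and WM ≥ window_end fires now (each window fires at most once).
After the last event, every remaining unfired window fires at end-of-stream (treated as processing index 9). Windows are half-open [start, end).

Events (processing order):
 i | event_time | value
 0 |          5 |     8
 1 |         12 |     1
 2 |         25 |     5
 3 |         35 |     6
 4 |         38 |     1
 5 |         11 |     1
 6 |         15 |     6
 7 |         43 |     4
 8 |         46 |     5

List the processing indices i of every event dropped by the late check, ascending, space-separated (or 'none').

5 6

i=0 t=5 v=8: → [0,8); WM=2
i=1 t=12 v=1: → [8,16); WM=9; [0,8) fires=1
i=2 t=25 v=5: → [24,32); WM=22; [8,16) fires=1
i=3 t=35 v=6: → [32,40); WM=32; [24,32) fires=1
i=4 t=38 v=1: → [32,40); WM=35
i=5 t=11 v=1: DROP (t<35-4); WM=35
i=6 t=15 v=6: DROP (t<35-4); WM=35
i=7 t=43 v=4: → [40,48); WM=40; [32,40) fires=2
i=8 t=46 v=5: → [40,48); WM=43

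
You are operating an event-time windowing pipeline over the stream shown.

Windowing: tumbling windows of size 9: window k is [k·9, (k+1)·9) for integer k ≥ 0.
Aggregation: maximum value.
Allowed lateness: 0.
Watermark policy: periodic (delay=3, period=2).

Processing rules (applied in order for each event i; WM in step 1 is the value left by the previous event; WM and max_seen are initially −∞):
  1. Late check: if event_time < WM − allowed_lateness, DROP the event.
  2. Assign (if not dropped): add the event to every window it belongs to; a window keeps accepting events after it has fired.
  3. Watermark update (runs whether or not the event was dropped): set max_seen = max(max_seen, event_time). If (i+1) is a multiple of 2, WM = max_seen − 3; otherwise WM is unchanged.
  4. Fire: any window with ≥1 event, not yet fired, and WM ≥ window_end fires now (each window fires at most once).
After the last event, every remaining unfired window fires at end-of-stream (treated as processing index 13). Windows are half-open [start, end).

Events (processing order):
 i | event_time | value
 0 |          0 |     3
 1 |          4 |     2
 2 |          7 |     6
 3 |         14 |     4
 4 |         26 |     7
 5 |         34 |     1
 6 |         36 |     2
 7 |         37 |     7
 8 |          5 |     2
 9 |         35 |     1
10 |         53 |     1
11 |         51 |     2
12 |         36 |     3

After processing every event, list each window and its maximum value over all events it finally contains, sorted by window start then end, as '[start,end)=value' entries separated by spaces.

[0,9)=6 [9,18)=4 [18,27)=7 [27,36)=1 [36,45)=7 [45,54)=2

i=0 t=0 v=3: → [0,9); WM=−∞
i=1 t=4 v=2: → [0,9); WM=1
i=2 t=7 v=6: → [0,9); WM=1
i=3 t=14 v=4: → [9,18); WM=11; [0,9) fires=6
i=4 t=26 v=7: → [18,27); WM=11
i=5 t=34 v=1: → [27,36); WM=31; [9,18) fires=4 [18,27) fires=7
i=6 t=36 v=2: → [36,45); WM=31
i=7 t=37 v=7: → [36,45); WM=34
i=8 t=5 v=2: DROP (t<34-0); WM=34
i=9 t=35 v=1: → [27,36); WM=34
i=10 t=53 v=1: → [45,54); WM=34
i=11 t=51 v=2: → [45,54); WM=50; [27,36) fires=1 [36,45) fires=7
i=12 t=36 v=3: DROP (t<50-0); WM=50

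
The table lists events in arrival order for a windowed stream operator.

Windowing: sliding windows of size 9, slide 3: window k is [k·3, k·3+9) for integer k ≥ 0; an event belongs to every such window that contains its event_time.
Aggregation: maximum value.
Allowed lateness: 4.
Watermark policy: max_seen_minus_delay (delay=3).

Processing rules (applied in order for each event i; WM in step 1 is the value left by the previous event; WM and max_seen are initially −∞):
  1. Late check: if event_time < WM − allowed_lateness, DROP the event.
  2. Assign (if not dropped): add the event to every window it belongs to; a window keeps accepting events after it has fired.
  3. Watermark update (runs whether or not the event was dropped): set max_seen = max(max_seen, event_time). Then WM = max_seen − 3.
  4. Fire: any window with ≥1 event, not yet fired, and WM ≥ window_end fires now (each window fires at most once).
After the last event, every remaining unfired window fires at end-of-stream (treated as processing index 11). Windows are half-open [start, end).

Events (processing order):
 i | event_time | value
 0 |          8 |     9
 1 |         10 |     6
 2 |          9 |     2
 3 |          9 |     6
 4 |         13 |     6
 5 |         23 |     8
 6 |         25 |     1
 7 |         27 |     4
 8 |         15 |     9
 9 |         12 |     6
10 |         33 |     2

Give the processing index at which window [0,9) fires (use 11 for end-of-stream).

i=0 t=8 v=9: → [6,15),[3,12),[0,9); WM=5
i=1 t=10 v=6: → [9,18),[6,15),[3,12); WM=7
i=2 t=9 v=2: → [9,18),[6,15),[3,12); WM=7
i=3 t=9 v=6: → [9,18),[6,15),[3,12); WM=7
i=4 t=13 v=6: → [12,21),[9,18),[6,15); WM=10; [0,9) fires=9
i=5 t=23 v=8: → [21,30),[18,27),[15,24); WM=20; [3,12) fires=9 [6,15) fires=9 [9,18) fires=6
i=6 t=25 v=1: → [24,33),[21,30),[18,27); WM=22; [12,21) fires=6
i=7 t=27 v=4: → [27,36),[24,33),[21,30); WM=24; [15,24) fires=8
i=8 t=15 v=9: DROP (t<24-4); WM=24
i=9 t=12 v=6: DROP (t<24-4); WM=24
i=10 t=33 v=2: → [33,42),[30,39),[27,36); WM=30; [18,27) fires=8 [21,30) fires=8

4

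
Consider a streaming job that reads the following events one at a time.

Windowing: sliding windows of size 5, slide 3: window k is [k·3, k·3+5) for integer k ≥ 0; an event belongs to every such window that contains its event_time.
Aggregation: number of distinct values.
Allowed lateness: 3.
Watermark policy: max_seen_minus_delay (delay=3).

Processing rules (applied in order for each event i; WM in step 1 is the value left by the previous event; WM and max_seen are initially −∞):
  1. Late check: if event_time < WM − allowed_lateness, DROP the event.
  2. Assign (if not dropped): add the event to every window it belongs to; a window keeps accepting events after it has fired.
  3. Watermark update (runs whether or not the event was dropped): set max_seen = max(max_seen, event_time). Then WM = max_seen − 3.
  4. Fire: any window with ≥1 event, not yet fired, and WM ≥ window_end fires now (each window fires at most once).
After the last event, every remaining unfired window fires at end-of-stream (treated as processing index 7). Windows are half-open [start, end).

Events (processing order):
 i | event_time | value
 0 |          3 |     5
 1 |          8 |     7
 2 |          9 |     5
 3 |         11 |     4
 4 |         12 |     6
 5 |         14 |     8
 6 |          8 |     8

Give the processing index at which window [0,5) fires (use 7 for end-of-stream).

1

i=0 t=3 v=5: → [3,8),[0,5); WM=0
i=1 t=8 v=7: → [6,11); WM=5; [0,5) fires=1
i=2 t=9 v=5: → [9,14),[6,11); WM=6
i=3 t=11 v=4: → [9,14); WM=8; [3,8) fires=1
i=4 t=12 v=6: → [12,17),[9,14); WM=9
i=5 t=14 v=8: → [12,17); WM=11; [6,11) fires=2
i=6 t=8 v=8: → [6,11); WM=11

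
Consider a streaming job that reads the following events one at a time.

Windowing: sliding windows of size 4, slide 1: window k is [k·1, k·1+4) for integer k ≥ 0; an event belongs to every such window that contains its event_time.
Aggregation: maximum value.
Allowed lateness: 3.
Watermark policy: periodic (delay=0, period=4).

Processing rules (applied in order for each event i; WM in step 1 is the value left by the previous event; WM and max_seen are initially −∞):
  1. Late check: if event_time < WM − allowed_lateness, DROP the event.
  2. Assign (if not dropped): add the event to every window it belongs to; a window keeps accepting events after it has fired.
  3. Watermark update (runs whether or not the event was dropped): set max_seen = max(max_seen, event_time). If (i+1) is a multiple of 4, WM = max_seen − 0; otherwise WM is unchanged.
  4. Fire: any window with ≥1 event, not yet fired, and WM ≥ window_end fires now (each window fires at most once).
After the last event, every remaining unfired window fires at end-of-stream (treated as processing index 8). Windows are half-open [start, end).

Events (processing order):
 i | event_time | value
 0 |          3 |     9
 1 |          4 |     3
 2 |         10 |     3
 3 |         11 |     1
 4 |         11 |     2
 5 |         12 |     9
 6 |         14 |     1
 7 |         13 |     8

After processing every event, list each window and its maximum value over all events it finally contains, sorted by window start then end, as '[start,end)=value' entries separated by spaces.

[0,4)=9 [1,5)=9 [2,6)=9 [3,7)=9 [4,8)=3 [7,11)=3 [8,12)=3 [9,13)=9 [10,14)=9 [11,15)=9 [12,16)=9 [13,17)=8 [14,18)=1

i=0 t=3 v=9: → [3,7),[2,6),[1,5),[0,4); WM=−∞
i=1 t=4 v=3: → [4,8),[3,7),[2,6),[1,5); WM=−∞
i=2 t=10 v=3: → [10,14),[9,13),[8,12),[7,11); WM=−∞
i=3 t=11 v=1: → [11,15),[10,14),[9,13),[8,12); WM=11; [0,4) fires=9 [1,5) fires=9 [2,6) fires=9 [3,7) fires=9 [4,8) fires=3 [7,11) fires=3
i=4 t=11 v=2: → [11,15),[10,14),[9,13),[8,12); WM=11
i=5 t=12 v=9: → [12,16),[11,15),[10,14),[9,13); WM=11
i=6 t=14 v=1: → [14,18),[13,17),[12,16),[11,15); WM=11
i=7 t=13 v=8: → [13,17),[12,16),[11,15),[10,14); WM=14; [8,12) fires=3 [9,13) fires=9 [10,14) fires=9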